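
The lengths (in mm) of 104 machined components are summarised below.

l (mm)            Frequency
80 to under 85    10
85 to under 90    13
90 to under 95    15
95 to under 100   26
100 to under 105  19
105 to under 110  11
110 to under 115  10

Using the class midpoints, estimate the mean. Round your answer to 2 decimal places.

97.50

Midpoints: 82.5, 87.5, 92.5, 97.5, 102.5, 107.5, 112.5
Σfm = 10×82.5 + 13×87.5 + 15×92.5 + 26×97.5 + 19×102.5 + 11×107.5 + 10×112.5 = 10140
n = Σf = 104
Mean = 10140 / 104 = 97.5000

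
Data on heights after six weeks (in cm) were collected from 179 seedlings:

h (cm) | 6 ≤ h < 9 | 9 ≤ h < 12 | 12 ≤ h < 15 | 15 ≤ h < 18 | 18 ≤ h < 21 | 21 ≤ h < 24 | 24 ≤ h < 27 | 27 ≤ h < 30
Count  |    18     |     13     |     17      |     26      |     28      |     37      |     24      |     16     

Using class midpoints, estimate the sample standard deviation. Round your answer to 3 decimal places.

Midpoints: 7.5, 10.5, 13.5, 16.5, 19.5, 22.5, 25.5, 28.5
n = 179, Σfm = 3376.5, mean = 18.8631
Σfm² = 70602.75
Σf(m − x̄)² = Σfm² − (Σfm)²/n = 70602.75 − 3376.5²/179 = 6911.3966
Sample variance = 6911.3966 / 178 = 38.8281
Standard deviation = √38.8281 = 6.2312

6.231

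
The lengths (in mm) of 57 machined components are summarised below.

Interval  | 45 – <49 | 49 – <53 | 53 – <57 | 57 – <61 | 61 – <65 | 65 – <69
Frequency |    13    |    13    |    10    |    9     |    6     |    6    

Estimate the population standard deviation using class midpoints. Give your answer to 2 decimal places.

6.53

Midpoints: 47, 51, 55, 59, 63, 67
n = 57, Σfm = 3135, mean = 55.0000
Σfm² = 174857
Σf(m − x̄)² = Σfm² − (Σfm)²/n = 174857 − 3135²/57 = 2432.0000
Population variance = 2432.0000 / 57 = 42.6667
Standard deviation = √42.6667 = 6.5320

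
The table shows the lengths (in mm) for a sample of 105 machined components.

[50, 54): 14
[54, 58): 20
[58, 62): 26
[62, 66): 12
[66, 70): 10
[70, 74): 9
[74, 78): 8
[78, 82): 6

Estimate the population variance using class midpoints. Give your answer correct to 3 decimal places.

Midpoints: 52, 56, 60, 64, 68, 72, 76, 80
n = 105, Σfm = 6592, mean = 62.7810
Σfm² = 420832
Σf(m − x̄)² = Σfm² − (Σfm)²/n = 420832 − 6592²/105 = 6979.9619
Population variance = 6979.9619 / 105 = 66.4758

66.476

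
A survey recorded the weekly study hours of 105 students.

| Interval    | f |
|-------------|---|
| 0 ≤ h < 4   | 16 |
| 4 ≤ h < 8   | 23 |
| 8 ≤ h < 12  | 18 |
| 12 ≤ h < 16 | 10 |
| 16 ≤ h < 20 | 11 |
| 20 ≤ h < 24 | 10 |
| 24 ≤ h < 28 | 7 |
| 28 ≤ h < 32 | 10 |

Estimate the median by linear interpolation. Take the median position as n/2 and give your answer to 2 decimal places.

11.00

Cumulative frequencies: 16, 39, 57, 67, 78, 88, 95, 105
n = 105; position = n/2 = 52.5.
This falls in the class 8 ≤ h < 12: L = 8, F = 39, f = 18, h = 4.
Median ≈ 8 + ((52.5 − 39) / 18) × 4 = 11.0000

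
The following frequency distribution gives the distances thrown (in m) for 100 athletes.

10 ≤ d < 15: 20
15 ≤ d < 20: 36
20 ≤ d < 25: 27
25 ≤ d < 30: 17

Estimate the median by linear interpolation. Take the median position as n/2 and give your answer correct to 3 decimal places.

Cumulative frequencies: 20, 56, 83, 100
n = 100; position = n/2 = 50.
This falls in the class 15 ≤ d < 20: L = 15, F = 20, f = 36, h = 5.
Median ≈ 15 + ((50 − 20) / 36) × 5 = 19.1667

19.167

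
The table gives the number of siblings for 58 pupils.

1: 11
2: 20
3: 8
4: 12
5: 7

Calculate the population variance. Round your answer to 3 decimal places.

Values: 1, 2, 3, 4, 5
n = 58, Σfx = 158, mean = 2.7241
Σfx² = 530
Σf(x − x̄)² = Σfx² − (Σfx)²/n = 530 − 158²/58 = 99.5862
Population variance = 99.5862 / 58 = 1.7170

1.717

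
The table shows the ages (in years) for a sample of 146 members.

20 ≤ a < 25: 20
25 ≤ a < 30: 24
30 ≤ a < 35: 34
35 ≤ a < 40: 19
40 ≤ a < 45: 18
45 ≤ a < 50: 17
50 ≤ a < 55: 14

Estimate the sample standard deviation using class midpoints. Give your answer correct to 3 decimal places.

Midpoints: 22.5, 27.5, 32.5, 37.5, 42.5, 47.5, 52.5
n = 146, Σfm = 5235, mean = 35.8562
Σfm² = 200362.5
Σf(m − x̄)² = Σfm² − (Σfm)²/n = 200362.5 − 5235²/146 = 12655.4795
Sample variance = 12655.4795 / 145 = 87.2792
Standard deviation = √87.2792 = 9.3423

9.342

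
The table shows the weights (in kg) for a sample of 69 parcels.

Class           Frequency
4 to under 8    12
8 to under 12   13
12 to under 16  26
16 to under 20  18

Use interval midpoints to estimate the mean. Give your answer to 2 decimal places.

12.90

Midpoints: 6, 10, 14, 18
Σfm = 12×6 + 13×10 + 26×14 + 18×18 = 890
n = Σf = 69
Mean = 890 / 69 = 12.8986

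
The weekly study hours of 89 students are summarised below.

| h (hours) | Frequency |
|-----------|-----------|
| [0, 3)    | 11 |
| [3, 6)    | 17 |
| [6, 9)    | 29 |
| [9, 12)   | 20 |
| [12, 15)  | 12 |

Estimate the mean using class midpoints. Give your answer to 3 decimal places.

Midpoints: 1.5, 4.5, 7.5, 10.5, 13.5
Σfm = 11×1.5 + 17×4.5 + 29×7.5 + 20×10.5 + 12×13.5 = 682.5
n = Σf = 89
Mean = 682.5 / 89 = 7.6685

7.669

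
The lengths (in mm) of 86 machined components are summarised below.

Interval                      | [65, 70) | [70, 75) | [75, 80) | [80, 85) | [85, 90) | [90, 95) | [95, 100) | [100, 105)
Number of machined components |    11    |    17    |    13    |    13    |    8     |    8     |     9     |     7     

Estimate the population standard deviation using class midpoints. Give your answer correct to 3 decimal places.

10.957

Midpoints: 67.5, 72.5, 77.5, 82.5, 87.5, 92.5, 97.5, 102.5
n = 86, Σfm = 7090, mean = 82.4419
Σfm² = 594837.5
Σf(m − x̄)² = Σfm² − (Σfm)²/n = 594837.5 − 7090²/86 = 10324.7093
Population variance = 10324.7093 / 86 = 120.0548
Standard deviation = √120.0548 = 10.9570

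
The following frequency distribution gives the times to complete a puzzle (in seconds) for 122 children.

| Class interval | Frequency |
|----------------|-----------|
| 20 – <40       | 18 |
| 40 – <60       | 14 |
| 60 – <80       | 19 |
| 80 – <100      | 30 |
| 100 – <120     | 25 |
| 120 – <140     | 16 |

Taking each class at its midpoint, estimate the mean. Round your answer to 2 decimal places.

Midpoints: 30, 50, 70, 90, 110, 130
Σfm = 18×30 + 14×50 + 19×70 + 30×90 + 25×110 + 16×130 = 10100
n = Σf = 122
Mean = 10100 / 122 = 82.7869

82.79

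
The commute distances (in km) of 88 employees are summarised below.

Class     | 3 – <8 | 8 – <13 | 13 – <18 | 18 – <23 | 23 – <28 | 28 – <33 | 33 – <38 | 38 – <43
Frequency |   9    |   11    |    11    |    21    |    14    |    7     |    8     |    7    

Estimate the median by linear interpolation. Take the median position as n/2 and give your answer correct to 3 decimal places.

21.095

Cumulative frequencies: 9, 20, 31, 52, 66, 73, 81, 88
n = 88; position = n/2 = 44.
This falls in the class 18 – <23: L = 18, F = 31, f = 21, h = 5.
Median ≈ 18 + ((44 − 31) / 21) × 5 = 21.0952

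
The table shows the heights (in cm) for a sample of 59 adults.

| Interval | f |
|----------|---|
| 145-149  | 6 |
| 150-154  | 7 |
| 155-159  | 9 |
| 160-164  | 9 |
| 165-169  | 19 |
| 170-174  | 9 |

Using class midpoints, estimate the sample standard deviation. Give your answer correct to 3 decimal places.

7.926

Midpoints: 147, 152, 157, 162, 167, 172
n = 59, Σfm = 9538, mean = 161.6610
Σfm² = 1545566
Σf(m − x̄)² = Σfm² − (Σfm)²/n = 1545566 − 9538²/59 = 3643.2203
Sample variance = 3643.2203 / 58 = 62.8141
Standard deviation = √62.8141 = 7.9255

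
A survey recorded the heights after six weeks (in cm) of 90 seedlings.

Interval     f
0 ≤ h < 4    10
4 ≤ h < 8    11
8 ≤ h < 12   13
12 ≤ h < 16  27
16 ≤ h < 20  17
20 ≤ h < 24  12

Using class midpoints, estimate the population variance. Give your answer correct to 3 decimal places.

Midpoints: 2, 6, 10, 14, 18, 22
n = 90, Σfm = 1164, mean = 12.9333
Σfm² = 18344
Σf(m − x̄)² = Σfm² − (Σfm)²/n = 18344 − 1164²/90 = 3289.6000
Population variance = 3289.6000 / 90 = 36.5511

36.551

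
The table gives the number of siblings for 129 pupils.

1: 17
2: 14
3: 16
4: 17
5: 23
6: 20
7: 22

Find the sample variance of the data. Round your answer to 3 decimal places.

Values: 1, 2, 3, 4, 5, 6, 7
n = 129, Σfx = 550, mean = 4.2636
Σfx² = 2862
Σf(x − x̄)² = Σfx² − (Σfx)²/n = 2862 − 550²/129 = 517.0388
Sample variance = 517.0388 / 128 = 4.0394

4.039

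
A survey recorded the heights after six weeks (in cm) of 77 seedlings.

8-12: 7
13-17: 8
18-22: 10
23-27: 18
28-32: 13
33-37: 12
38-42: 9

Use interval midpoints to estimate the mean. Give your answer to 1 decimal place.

Midpoints: 10, 15, 20, 25, 30, 35, 40
Σfm = 7×10 + 8×15 + 10×20 + 18×25 + 13×30 + 12×35 + 9×40 = 2010
n = Σf = 77
Mean = 2010 / 77 = 26.1039

26.1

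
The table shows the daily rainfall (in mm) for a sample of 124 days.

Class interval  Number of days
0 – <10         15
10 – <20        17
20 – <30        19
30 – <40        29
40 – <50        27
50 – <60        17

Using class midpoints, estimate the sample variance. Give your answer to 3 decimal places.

248.748

Midpoints: 5, 15, 25, 35, 45, 55
n = 124, Σfm = 3970, mean = 32.0161
Σfm² = 157700
Σf(m − x̄)² = Σfm² − (Σfm)²/n = 157700 − 3970²/124 = 30595.9677
Sample variance = 30595.9677 / 123 = 248.7477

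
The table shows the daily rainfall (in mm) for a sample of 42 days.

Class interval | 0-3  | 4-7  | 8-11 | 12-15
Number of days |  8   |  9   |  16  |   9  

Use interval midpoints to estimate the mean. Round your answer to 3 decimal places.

7.976

Midpoints: 1.5, 5.5, 9.5, 13.5
Σfm = 8×1.5 + 9×5.5 + 16×9.5 + 9×13.5 = 335
n = Σf = 42
Mean = 335 / 42 = 7.9762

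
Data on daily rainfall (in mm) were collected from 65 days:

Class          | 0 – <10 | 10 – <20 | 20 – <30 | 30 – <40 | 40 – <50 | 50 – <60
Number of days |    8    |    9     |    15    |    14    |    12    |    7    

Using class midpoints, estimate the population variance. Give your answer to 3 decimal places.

228.024

Midpoints: 5, 15, 25, 35, 45, 55
n = 65, Σfm = 1965, mean = 30.2308
Σfm² = 74225
Σf(m − x̄)² = Σfm² − (Σfm)²/n = 74225 − 1965²/65 = 14821.5385
Population variance = 14821.5385 / 65 = 228.0237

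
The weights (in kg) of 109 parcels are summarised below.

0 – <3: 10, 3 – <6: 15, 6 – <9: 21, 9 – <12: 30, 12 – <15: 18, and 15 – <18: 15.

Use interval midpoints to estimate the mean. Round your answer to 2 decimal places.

Midpoints: 1.5, 4.5, 7.5, 10.5, 13.5, 16.5
Σfm = 10×1.5 + 15×4.5 + 21×7.5 + 30×10.5 + 18×13.5 + 15×16.5 = 1045.5
n = Σf = 109
Mean = 1045.5 / 109 = 9.5917

9.59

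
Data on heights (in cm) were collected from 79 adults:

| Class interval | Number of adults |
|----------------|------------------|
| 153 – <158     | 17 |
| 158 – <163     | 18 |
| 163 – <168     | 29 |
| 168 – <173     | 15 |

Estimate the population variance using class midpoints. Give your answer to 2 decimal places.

Midpoints: 155.5, 160.5, 165.5, 170.5
n = 79, Σfm = 12889.5, mean = 163.1582
Σfm² = 2105119.75
Σf(m − x̄)² = Σfm² − (Σfm)²/n = 2105119.75 − 12889.5²/79 = 2091.7722
Population variance = 2091.7722 / 79 = 26.4781

26.48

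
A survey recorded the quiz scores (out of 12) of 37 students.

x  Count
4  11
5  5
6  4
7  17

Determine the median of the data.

6

Cumulative frequencies: 11, 16, 20, 37
n = 37, so the median is the value in position (n+1)/2 = 19.
Position 19 falls at value 6.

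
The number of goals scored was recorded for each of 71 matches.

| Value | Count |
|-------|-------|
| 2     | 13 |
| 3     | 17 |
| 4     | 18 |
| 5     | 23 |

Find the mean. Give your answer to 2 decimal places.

3.72

Values: 2, 3, 4, 5
Σfx = 13×2 + 17×3 + 18×4 + 23×5 = 264
n = Σf = 71
Mean = 264 / 71 = 3.7183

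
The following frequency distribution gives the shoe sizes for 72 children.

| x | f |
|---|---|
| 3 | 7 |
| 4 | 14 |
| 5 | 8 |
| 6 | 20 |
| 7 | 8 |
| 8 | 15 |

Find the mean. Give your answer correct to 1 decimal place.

Values: 3, 4, 5, 6, 7, 8
Σfx = 7×3 + 14×4 + 8×5 + 20×6 + 8×7 + 15×8 = 413
n = Σf = 72
Mean = 413 / 72 = 5.7361

5.7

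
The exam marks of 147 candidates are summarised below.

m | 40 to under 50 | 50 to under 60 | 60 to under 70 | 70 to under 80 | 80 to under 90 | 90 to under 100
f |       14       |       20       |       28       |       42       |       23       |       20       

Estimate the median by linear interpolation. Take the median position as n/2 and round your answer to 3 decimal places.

Cumulative frequencies: 14, 34, 62, 104, 127, 147
n = 147; position = n/2 = 73.5.
This falls in the class 70 to under 80: L = 70, F = 62, f = 42, h = 10.
Median ≈ 70 + ((73.5 − 62) / 42) × 10 = 72.7381

72.738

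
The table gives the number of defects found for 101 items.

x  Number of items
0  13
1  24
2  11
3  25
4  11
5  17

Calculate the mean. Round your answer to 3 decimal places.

Values: 0, 1, 2, 3, 4, 5
Σfx = 13×0 + 24×1 + 11×2 + 25×3 + 11×4 + 17×5 = 250
n = Σf = 101
Mean = 250 / 101 = 2.4752

2.475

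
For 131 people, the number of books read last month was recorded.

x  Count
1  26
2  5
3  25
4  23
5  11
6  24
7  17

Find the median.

Cumulative frequencies: 26, 31, 56, 79, 90, 114, 131
n = 131, so the median is the value in position (n+1)/2 = 66.
Position 66 falls at value 4.

4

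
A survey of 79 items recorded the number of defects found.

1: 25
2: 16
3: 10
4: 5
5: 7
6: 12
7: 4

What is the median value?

2

Cumulative frequencies: 25, 41, 51, 56, 63, 75, 79
n = 79, so the median is the value in position (n+1)/2 = 40.
Position 40 falls at value 2.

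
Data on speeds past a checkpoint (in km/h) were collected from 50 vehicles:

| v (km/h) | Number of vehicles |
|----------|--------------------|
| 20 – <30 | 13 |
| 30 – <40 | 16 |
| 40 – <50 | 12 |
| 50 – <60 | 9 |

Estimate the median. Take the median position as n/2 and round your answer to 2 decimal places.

Cumulative frequencies: 13, 29, 41, 50
n = 50; position = n/2 = 25.
This falls in the class 30 – <40: L = 30, F = 13, f = 16, h = 10.
Median ≈ 30 + ((25 − 13) / 16) × 10 = 37.5000

37.50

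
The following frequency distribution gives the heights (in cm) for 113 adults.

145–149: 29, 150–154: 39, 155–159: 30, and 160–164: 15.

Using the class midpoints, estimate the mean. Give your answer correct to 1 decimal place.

Midpoints: 147, 152, 157, 162
Σfm = 29×147 + 39×152 + 30×157 + 15×162 = 17331
n = Σf = 113
Mean = 17331 / 113 = 153.3717

153.4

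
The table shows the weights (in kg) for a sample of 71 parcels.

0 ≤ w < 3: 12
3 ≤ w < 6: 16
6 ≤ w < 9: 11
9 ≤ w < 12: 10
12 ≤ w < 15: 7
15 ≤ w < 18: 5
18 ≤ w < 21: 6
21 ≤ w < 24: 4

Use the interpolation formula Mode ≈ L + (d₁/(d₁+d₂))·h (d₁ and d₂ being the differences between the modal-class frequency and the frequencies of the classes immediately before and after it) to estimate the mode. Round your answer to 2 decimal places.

Modal class: 3 ≤ w < 6 (highest frequency 16).
d₁ = 16 − 12 = 4, d₂ = 16 − 11 = 5
Mode ≈ 3 + (4/(4+5)) × 3 = 3 + 1.3333 = 4.3333

4.33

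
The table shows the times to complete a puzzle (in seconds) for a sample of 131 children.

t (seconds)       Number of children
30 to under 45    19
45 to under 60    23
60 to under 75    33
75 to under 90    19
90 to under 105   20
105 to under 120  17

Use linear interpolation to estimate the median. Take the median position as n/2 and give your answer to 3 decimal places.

70.682

Cumulative frequencies: 19, 42, 75, 94, 114, 131
n = 131; position = n/2 = 65.5.
This falls in the class 60 to under 75: L = 60, F = 42, f = 33, h = 15.
Median ≈ 60 + ((65.5 − 42) / 33) × 15 = 70.6818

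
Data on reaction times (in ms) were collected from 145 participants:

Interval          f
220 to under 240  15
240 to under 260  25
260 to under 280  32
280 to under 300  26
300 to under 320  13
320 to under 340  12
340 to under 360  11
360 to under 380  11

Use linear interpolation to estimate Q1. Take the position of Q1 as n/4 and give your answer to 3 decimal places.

Cumulative frequencies: 15, 40, 72, 98, 111, 123, 134, 145
n = 145; position = n/4 = 36.25.
This falls in the class 240 to under 260: L = 240, F = 15, f = 25, h = 20.
Lower quartile ≈ 240 + ((36.25 − 15) / 25) × 20 = 257.0000

257.000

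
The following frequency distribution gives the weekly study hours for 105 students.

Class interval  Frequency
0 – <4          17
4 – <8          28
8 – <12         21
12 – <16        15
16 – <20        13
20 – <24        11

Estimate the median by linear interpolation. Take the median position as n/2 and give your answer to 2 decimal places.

9.43

Cumulative frequencies: 17, 45, 66, 81, 94, 105
n = 105; position = n/2 = 52.5.
This falls in the class 8 – <12: L = 8, F = 45, f = 21, h = 4.
Median ≈ 8 + ((52.5 − 45) / 21) × 4 = 9.4286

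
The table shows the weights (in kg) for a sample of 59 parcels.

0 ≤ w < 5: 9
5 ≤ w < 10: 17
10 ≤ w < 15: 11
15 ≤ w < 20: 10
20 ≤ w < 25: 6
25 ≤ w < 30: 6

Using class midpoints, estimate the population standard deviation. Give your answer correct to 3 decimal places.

7.718

Midpoints: 2.5, 7.5, 12.5, 17.5, 22.5, 27.5
n = 59, Σfm = 762.5, mean = 12.9237
Σfm² = 13368.75
Σf(m − x̄)² = Σfm² − (Σfm)²/n = 13368.75 − 762.5²/59 = 3514.4068
Population variance = 3514.4068 / 59 = 59.5662
Standard deviation = √59.5662 = 7.7179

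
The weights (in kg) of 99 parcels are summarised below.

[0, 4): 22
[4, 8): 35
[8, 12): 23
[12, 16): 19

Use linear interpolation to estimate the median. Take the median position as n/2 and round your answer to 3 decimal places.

Cumulative frequencies: 22, 57, 80, 99
n = 99; position = n/2 = 49.5.
This falls in the class [4, 8): L = 4, F = 22, f = 35, h = 4.
Median ≈ 4 + ((49.5 − 22) / 35) × 4 = 7.1429

7.143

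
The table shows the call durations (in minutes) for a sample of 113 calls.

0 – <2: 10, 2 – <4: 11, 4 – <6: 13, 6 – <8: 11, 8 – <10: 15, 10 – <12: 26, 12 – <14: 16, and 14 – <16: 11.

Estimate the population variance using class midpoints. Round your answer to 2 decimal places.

Midpoints: 1, 3, 5, 7, 9, 11, 13, 15
n = 113, Σfm = 979, mean = 8.6637
Σfm² = 10513
Σf(m − x̄)² = Σfm² − (Σfm)²/n = 10513 − 979²/113 = 2031.2212
Population variance = 2031.2212 / 113 = 17.9754

17.98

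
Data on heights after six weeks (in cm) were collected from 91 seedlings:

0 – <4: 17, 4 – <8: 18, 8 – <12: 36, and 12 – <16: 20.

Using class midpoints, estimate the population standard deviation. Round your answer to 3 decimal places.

4.082

Midpoints: 2, 6, 10, 14
n = 91, Σfm = 782, mean = 8.5934
Σfm² = 8236
Σf(m − x̄)² = Σfm² − (Σfm)²/n = 8236 − 782²/91 = 1515.9560
Population variance = 1515.9560 / 91 = 16.6589
Standard deviation = √16.6589 = 4.0815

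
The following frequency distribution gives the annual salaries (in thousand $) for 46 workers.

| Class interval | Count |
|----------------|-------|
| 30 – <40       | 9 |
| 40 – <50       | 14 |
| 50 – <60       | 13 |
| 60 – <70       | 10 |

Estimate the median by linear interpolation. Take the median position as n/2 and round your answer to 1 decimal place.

50.0

Cumulative frequencies: 9, 23, 36, 46
n = 46; position = n/2 = 23.
This falls in the class 40 – <50: L = 40, F = 9, f = 14, h = 10.
Median ≈ 40 + ((23 − 9) / 14) × 10 = 50.0000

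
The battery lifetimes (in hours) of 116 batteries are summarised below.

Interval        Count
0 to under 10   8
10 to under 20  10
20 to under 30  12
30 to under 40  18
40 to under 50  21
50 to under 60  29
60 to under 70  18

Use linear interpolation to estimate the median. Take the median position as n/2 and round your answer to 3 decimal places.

Cumulative frequencies: 8, 18, 30, 48, 69, 98, 116
n = 116; position = n/2 = 58.
This falls in the class 40 to under 50: L = 40, F = 48, f = 21, h = 10.
Median ≈ 40 + ((58 − 48) / 21) × 10 = 44.7619

44.762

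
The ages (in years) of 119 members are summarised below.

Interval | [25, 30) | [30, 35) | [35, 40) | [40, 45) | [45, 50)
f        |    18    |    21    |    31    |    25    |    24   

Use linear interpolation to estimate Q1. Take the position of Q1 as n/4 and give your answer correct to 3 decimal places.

Cumulative frequencies: 18, 39, 70, 95, 119
n = 119; position = n/4 = 29.75.
This falls in the class [30, 35): L = 30, F = 18, f = 21, h = 5.
Lower quartile ≈ 30 + ((29.75 − 18) / 21) × 5 = 32.7976

32.798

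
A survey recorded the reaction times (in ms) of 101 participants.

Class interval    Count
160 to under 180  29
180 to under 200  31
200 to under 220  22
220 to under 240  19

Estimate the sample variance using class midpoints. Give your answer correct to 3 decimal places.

Midpoints: 170, 190, 210, 230
n = 101, Σfm = 19810, mean = 196.1386
Σfm² = 3932500
Σf(m − x̄)² = Σfm² − (Σfm)²/n = 3932500 − 19810²/101 = 46994.0594
Sample variance = 46994.0594 / 100 = 469.9406

469.941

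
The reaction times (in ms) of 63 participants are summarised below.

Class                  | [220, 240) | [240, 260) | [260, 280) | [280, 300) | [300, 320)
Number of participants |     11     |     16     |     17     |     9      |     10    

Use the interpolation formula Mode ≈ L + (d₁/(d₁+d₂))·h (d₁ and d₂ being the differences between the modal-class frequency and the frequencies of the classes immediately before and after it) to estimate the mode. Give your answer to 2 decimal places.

262.22

Modal class: [260, 280) (highest frequency 17).
d₁ = 17 − 16 = 1, d₂ = 17 − 9 = 8
Mode ≈ 260 + (1/(1+8)) × 20 = 260 + 2.2222 = 262.2222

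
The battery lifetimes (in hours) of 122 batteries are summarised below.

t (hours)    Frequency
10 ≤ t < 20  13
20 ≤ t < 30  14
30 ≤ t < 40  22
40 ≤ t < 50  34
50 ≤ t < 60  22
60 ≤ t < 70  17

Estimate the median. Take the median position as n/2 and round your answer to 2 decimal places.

Cumulative frequencies: 13, 27, 49, 83, 105, 122
n = 122; position = n/2 = 61.
This falls in the class 40 ≤ t < 50: L = 40, F = 49, f = 34, h = 10.
Median ≈ 40 + ((61 − 49) / 34) × 10 = 43.5294

43.53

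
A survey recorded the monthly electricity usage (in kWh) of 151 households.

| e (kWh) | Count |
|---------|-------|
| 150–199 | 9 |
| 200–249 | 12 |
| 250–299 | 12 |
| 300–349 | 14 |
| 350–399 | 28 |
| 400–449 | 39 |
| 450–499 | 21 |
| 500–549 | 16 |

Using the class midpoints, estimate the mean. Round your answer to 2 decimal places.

Midpoints: 174.5, 224.5, 274.5, 324.5, 374.5, 424.5, 474.5, 524.5
Σfm = 9×174.5 + 12×224.5 + 12×274.5 + 14×324.5 + 28×374.5 + 39×424.5 + 21×474.5 + 16×524.5 = 57499.5
n = Σf = 151
Mean = 57499.5 / 151 = 380.7914

380.79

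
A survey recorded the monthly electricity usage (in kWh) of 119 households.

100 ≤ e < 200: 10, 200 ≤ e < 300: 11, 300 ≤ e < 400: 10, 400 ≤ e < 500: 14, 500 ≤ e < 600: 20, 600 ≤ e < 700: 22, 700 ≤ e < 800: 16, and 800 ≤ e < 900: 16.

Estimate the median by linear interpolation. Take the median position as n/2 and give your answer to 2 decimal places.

572.50

Cumulative frequencies: 10, 21, 31, 45, 65, 87, 103, 119
n = 119; position = n/2 = 59.5.
This falls in the class 500 ≤ e < 600: L = 500, F = 45, f = 20, h = 100.
Median ≈ 500 + ((59.5 − 45) / 20) × 100 = 572.5000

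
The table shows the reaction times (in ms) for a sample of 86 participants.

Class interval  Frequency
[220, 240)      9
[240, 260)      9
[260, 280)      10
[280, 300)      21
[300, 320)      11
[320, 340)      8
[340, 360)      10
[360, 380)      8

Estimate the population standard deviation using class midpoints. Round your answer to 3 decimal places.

41.739

Midpoints: 230, 250, 270, 290, 310, 330, 350, 370
n = 86, Σfm = 25620, mean = 297.9070
Σfm² = 7782200
Σf(m − x̄)² = Σfm² − (Σfm)²/n = 7782200 − 25620²/86 = 149823.2558
Population variance = 149823.2558 / 86 = 1742.1309
Standard deviation = √1742.1309 = 41.7388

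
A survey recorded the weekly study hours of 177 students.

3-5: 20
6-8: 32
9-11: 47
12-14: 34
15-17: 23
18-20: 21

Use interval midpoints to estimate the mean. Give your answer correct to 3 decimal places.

11.203

Midpoints: 4, 7, 10, 13, 16, 19
Σfm = 20×4 + 32×7 + 47×10 + 34×13 + 23×16 + 21×19 = 1983
n = Σf = 177
Mean = 1983 / 177 = 11.2034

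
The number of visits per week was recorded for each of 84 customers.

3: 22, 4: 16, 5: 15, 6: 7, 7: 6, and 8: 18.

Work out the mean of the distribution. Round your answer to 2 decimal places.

5.15

Values: 3, 4, 5, 6, 7, 8
Σfx = 22×3 + 16×4 + 15×5 + 7×6 + 6×7 + 18×8 = 433
n = Σf = 84
Mean = 433 / 84 = 5.1548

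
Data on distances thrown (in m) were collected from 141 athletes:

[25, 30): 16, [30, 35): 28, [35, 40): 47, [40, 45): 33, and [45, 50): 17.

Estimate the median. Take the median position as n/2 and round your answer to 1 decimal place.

37.8

Cumulative frequencies: 16, 44, 91, 124, 141
n = 141; position = n/2 = 70.5.
This falls in the class [35, 40): L = 35, F = 44, f = 47, h = 5.
Median ≈ 35 + ((70.5 − 44) / 47) × 5 = 37.8191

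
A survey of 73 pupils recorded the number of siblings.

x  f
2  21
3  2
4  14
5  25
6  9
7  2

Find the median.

Cumulative frequencies: 21, 23, 37, 62, 71, 73
n = 73, so the median is the value in position (n+1)/2 = 37.
Position 37 falls at value 4.

4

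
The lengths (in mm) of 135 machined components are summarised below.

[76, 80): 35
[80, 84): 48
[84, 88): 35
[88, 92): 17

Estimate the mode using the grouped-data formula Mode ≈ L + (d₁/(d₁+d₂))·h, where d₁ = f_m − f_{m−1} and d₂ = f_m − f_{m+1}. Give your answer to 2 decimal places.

Modal class: [80, 84) (highest frequency 48).
d₁ = 48 − 35 = 13, d₂ = 48 − 35 = 13
Mode ≈ 80 + (13/(13+13)) × 4 = 80 + 2.0000 = 82.0000

82.00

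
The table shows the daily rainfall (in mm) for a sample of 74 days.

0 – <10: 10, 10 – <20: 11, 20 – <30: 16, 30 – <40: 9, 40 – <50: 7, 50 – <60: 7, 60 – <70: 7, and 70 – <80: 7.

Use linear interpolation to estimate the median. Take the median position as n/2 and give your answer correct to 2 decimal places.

30.00

Cumulative frequencies: 10, 21, 37, 46, 53, 60, 67, 74
n = 74; position = n/2 = 37.
This falls in the class 20 – <30: L = 20, F = 21, f = 16, h = 10.
Median ≈ 20 + ((37 − 21) / 16) × 10 = 30.0000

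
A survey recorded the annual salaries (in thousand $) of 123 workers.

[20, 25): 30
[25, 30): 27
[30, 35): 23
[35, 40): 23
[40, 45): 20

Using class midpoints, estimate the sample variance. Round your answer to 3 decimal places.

50.270

Midpoints: 22.5, 27.5, 32.5, 37.5, 42.5
n = 123, Σfm = 3877.5, mean = 31.5244
Σfm² = 128368.75
Σf(m − x̄)² = Σfm² − (Σfm)²/n = 128368.75 − 3877.5²/123 = 6132.9268
Sample variance = 6132.9268 / 122 = 50.2699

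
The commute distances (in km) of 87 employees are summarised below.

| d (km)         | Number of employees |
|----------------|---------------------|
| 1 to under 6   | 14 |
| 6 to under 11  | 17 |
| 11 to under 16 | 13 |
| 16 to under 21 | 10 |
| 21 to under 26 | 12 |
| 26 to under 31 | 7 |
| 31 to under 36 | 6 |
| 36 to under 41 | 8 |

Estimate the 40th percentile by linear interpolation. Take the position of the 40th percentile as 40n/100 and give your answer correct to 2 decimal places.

12.46

Cumulative frequencies: 14, 31, 44, 54, 66, 73, 79, 87
n = 87; position = 40n/100 = 34.8.
This falls in the class 11 to under 16: L = 11, F = 31, f = 13, h = 5.
40th percentile ≈ 11 + ((34.8 − 31) / 13) × 5 = 12.4615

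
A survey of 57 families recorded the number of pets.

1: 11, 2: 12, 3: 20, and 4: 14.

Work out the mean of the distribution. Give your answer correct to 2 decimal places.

2.65

Values: 1, 2, 3, 4
Σfx = 11×1 + 12×2 + 20×3 + 14×4 = 151
n = Σf = 57
Mean = 151 / 57 = 2.6491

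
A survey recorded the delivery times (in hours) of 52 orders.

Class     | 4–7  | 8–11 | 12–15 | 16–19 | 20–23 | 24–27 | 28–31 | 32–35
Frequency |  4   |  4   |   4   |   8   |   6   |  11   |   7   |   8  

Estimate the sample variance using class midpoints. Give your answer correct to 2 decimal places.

Midpoints: 5.5, 9.5, 13.5, 17.5, 21.5, 25.5, 29.5, 33.5
n = 52, Σfm = 1138, mean = 21.8846
Σfm² = 28657
Σf(m − x̄)² = Σfm² − (Σfm)²/n = 28657 − 1138²/52 = 3752.3077
Sample variance = 3752.3077 / 51 = 73.5747

73.57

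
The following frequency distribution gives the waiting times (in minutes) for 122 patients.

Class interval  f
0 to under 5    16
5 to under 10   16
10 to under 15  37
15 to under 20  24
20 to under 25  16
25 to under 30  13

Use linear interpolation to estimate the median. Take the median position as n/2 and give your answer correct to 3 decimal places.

13.919

Cumulative frequencies: 16, 32, 69, 93, 109, 122
n = 122; position = n/2 = 61.
This falls in the class 10 to under 15: L = 10, F = 32, f = 37, h = 5.
Median ≈ 10 + ((61 − 32) / 37) × 5 = 13.9189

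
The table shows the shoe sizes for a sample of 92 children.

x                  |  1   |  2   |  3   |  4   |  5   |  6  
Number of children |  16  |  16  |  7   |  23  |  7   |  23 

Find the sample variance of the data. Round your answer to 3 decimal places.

3.312

Values: 1, 2, 3, 4, 5, 6
n = 92, Σfx = 334, mean = 3.6304
Σfx² = 1514
Σf(x − x̄)² = Σfx² − (Σfx)²/n = 1514 − 334²/92 = 301.4348
Sample variance = 301.4348 / 91 = 3.3125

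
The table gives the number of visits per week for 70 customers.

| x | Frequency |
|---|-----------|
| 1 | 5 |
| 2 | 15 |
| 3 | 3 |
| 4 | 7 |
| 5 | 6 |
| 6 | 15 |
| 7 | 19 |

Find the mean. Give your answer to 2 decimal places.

Values: 1, 2, 3, 4, 5, 6, 7
Σfx = 5×1 + 15×2 + 3×3 + 7×4 + 6×5 + 15×6 + 19×7 = 325
n = Σf = 70
Mean = 325 / 70 = 4.6429

4.64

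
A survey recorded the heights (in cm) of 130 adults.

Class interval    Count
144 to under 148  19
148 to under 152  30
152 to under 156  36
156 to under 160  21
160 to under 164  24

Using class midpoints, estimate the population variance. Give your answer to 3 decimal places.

Midpoints: 146, 150, 154, 158, 162
n = 130, Σfm = 20024, mean = 154.0308
Σfm² = 3087880
Σf(m − x̄)² = Σfm² − (Σfm)²/n = 3087880 − 20024²/130 = 3567.8769
Population variance = 3567.8769 / 130 = 27.4452

27.445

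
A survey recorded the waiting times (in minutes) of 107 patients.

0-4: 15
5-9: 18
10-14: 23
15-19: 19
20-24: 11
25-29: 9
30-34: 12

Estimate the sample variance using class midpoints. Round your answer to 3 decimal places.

87.449

Midpoints: 2, 7, 12, 17, 22, 27, 32
n = 107, Σfm = 1624, mean = 15.1776
Σfm² = 33918
Σf(m − x̄)² = Σfm² − (Σfm)²/n = 33918 − 1624²/107 = 9269.6262
Sample variance = 9269.6262 / 106 = 87.4493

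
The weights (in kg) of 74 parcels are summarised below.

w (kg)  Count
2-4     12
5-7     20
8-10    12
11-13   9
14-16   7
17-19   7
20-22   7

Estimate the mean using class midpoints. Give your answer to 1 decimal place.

Midpoints: 3, 6, 9, 12, 15, 18, 21
Σfm = 12×3 + 20×6 + 12×9 + 9×12 + 7×15 + 7×18 + 7×21 = 750
n = Σf = 74
Mean = 750 / 74 = 10.1351

10.1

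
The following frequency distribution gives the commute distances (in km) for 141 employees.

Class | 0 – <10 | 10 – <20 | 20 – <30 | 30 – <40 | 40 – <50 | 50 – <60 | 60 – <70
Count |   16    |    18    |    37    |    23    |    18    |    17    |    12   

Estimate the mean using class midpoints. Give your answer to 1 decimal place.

Midpoints: 5, 15, 25, 35, 45, 55, 65
Σfm = 16×5 + 18×15 + 37×25 + 23×35 + 18×45 + 17×55 + 12×65 = 4605
n = Σf = 141
Mean = 4605 / 141 = 32.6596

32.7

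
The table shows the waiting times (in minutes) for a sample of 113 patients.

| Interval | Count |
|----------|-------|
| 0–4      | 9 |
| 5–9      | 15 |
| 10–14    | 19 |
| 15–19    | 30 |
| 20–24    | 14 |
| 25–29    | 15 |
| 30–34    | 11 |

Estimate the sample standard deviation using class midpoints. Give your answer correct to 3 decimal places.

8.621

Midpoints: 2, 7, 12, 17, 22, 27, 32
n = 113, Σfm = 1926, mean = 17.0442
Σfm² = 41152
Σf(m − x̄)² = Σfm² − (Σfm)²/n = 41152 − 1926²/113 = 8324.7788
Sample variance = 8324.7788 / 112 = 74.3284
Standard deviation = √74.3284 = 8.6214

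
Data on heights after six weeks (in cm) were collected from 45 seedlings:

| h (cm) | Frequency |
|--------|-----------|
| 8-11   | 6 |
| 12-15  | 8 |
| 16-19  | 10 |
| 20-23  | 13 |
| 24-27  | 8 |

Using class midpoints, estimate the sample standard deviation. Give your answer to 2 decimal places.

5.23

Midpoints: 9.5, 13.5, 17.5, 21.5, 25.5
n = 45, Σfm = 823.5, mean = 18.3000
Σfm² = 16273.25
Σf(m − x̄)² = Σfm² − (Σfm)²/n = 16273.25 − 823.5²/45 = 1203.2000
Sample variance = 1203.2000 / 44 = 27.3455
Standard deviation = √27.3455 = 5.2293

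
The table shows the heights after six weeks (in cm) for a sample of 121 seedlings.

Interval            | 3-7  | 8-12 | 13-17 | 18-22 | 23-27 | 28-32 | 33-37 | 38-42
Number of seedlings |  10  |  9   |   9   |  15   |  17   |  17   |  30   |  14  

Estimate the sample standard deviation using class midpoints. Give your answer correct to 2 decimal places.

10.72

Midpoints: 5, 10, 15, 20, 25, 30, 35, 40
n = 121, Σfm = 3120, mean = 25.7851
Σfm² = 94250
Σf(m − x̄)² = Σfm² − (Σfm)²/n = 94250 − 3120²/121 = 13800.4132
Sample variance = 13800.4132 / 120 = 115.0034
Standard deviation = √115.0034 = 10.7240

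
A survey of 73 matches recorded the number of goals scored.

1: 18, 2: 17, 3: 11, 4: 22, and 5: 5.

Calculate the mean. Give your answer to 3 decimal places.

Values: 1, 2, 3, 4, 5
Σfx = 18×1 + 17×2 + 11×3 + 22×4 + 5×5 = 198
n = Σf = 73
Mean = 198 / 73 = 2.7123

2.712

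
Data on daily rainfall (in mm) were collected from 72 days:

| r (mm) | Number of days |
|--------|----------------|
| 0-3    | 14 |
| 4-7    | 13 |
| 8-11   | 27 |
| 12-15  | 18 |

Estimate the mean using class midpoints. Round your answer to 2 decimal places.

Midpoints: 1.5, 5.5, 9.5, 13.5
Σfm = 14×1.5 + 13×5.5 + 27×9.5 + 18×13.5 = 592
n = Σf = 72
Mean = 592 / 72 = 8.2222

8.22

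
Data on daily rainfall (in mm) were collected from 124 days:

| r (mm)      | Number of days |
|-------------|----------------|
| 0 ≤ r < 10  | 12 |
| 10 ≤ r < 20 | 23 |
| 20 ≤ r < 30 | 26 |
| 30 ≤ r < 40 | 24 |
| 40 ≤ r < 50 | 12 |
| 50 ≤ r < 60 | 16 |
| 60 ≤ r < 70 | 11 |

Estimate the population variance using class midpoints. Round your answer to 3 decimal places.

317.137

Midpoints: 5, 15, 25, 35, 45, 55, 65
n = 124, Σfm = 4030, mean = 32.5000
Σfm² = 170300
Σf(m − x̄)² = Σfm² − (Σfm)²/n = 170300 − 4030²/124 = 39325.0000
Population variance = 39325.0000 / 124 = 317.1371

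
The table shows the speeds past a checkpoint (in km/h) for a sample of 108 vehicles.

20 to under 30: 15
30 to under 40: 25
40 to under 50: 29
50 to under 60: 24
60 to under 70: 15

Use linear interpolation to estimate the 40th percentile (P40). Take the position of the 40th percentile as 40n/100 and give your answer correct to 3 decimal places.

Cumulative frequencies: 15, 40, 69, 93, 108
n = 108; position = 40n/100 = 43.2.
This falls in the class 40 to under 50: L = 40, F = 40, f = 29, h = 10.
40th percentile ≈ 40 + ((43.2 − 40) / 29) × 10 = 41.1034

41.103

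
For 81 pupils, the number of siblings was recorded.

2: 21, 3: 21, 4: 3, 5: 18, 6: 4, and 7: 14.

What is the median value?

3

Cumulative frequencies: 21, 42, 45, 63, 67, 81
n = 81, so the median is the value in position (n+1)/2 = 41.
Position 41 falls at value 3.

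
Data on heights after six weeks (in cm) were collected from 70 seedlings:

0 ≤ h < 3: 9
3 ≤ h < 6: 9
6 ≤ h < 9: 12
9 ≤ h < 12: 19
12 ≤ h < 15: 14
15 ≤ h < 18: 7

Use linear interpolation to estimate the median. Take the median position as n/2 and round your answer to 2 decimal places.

Cumulative frequencies: 9, 18, 30, 49, 63, 70
n = 70; position = n/2 = 35.
This falls in the class 9 ≤ h < 12: L = 9, F = 30, f = 19, h = 3.
Median ≈ 9 + ((35 − 30) / 19) × 3 = 9.7895

9.79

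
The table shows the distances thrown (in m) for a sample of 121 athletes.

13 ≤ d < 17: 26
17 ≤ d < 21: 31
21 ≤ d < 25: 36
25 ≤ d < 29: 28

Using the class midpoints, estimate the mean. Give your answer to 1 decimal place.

Midpoints: 15, 19, 23, 27
Σfm = 26×15 + 31×19 + 36×23 + 28×27 = 2563
n = Σf = 121
Mean = 2563 / 121 = 21.1818

21.2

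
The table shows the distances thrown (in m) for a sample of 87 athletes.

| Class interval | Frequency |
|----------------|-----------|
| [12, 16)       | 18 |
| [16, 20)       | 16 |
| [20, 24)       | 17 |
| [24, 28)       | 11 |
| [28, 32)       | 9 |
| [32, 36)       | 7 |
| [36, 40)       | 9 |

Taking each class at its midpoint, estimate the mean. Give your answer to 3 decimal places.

Midpoints: 14, 18, 22, 26, 30, 34, 38
Σfm = 18×14 + 16×18 + 17×22 + 11×26 + 9×30 + 7×34 + 9×38 = 2050
n = Σf = 87
Mean = 2050 / 87 = 23.5632

23.563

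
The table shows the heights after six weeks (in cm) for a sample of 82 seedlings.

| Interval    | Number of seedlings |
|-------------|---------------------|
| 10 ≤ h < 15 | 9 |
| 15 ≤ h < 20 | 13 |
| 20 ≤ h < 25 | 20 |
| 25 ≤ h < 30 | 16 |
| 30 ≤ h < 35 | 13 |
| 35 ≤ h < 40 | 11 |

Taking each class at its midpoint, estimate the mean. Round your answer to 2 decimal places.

25.18

Midpoints: 12.5, 17.5, 22.5, 27.5, 32.5, 37.5
Σfm = 9×12.5 + 13×17.5 + 20×22.5 + 16×27.5 + 13×32.5 + 11×37.5 = 2065
n = Σf = 82
Mean = 2065 / 82 = 25.1829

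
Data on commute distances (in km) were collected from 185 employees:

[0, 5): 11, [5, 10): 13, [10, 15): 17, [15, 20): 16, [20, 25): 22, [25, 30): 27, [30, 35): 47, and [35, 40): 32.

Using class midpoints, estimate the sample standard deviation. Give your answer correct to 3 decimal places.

10.695

Midpoints: 2.5, 7.5, 12.5, 17.5, 22.5, 27.5, 32.5, 37.5
n = 185, Σfm = 4582.5, mean = 24.7703
Σfm² = 134556.25
Σf(m − x̄)² = Σfm² − (Σfm)²/n = 134556.25 − 4582.5²/185 = 21046.4865
Sample variance = 21046.4865 / 184 = 114.3831
Standard deviation = √114.3831 = 10.6950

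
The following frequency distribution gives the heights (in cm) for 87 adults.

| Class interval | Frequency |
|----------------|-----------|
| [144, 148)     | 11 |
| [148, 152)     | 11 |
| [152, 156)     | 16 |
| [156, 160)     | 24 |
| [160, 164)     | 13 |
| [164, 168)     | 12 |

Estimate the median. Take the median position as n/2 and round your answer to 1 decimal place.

Cumulative frequencies: 11, 22, 38, 62, 75, 87
n = 87; position = n/2 = 43.5.
This falls in the class [156, 160): L = 156, F = 38, f = 24, h = 4.
Median ≈ 156 + ((43.5 − 38) / 24) × 4 = 156.9167

156.9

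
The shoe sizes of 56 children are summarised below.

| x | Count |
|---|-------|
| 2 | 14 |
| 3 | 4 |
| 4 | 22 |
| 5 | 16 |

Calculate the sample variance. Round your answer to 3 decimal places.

1.299

Values: 2, 3, 4, 5
n = 56, Σfx = 208, mean = 3.7143
Σfx² = 844
Σf(x − x̄)² = Σfx² − (Σfx)²/n = 844 − 208²/56 = 71.4286
Sample variance = 71.4286 / 55 = 1.2987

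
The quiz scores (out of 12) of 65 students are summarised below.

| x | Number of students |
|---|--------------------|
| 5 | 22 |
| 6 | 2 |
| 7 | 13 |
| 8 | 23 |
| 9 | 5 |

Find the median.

7

Cumulative frequencies: 22, 24, 37, 60, 65
n = 65, so the median is the value in position (n+1)/2 = 33.
Position 33 falls at value 7.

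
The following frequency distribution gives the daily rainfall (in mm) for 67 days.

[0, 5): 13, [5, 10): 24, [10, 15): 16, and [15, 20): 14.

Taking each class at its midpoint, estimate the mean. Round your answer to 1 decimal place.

9.8

Midpoints: 2.5, 7.5, 12.5, 17.5
Σfm = 13×2.5 + 24×7.5 + 16×12.5 + 14×17.5 = 657.5
n = Σf = 67
Mean = 657.5 / 67 = 9.8134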